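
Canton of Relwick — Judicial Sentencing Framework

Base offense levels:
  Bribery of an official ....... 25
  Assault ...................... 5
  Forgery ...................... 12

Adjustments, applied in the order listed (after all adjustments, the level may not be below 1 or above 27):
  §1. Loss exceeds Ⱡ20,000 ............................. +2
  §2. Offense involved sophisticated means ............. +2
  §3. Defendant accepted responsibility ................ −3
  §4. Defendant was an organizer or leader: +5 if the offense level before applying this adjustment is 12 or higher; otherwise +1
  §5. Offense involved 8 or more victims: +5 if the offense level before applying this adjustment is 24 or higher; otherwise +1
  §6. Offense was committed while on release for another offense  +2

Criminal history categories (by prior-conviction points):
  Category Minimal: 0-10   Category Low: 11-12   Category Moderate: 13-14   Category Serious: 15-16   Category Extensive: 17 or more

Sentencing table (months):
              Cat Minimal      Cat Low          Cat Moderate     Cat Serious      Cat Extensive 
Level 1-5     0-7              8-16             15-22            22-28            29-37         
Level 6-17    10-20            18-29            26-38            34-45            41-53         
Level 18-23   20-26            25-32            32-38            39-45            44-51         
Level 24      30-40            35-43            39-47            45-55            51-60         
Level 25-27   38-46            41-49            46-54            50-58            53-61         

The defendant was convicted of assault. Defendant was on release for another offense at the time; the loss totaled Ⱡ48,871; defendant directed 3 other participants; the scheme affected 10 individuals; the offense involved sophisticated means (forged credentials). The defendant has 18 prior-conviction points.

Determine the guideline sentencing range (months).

41-53 months

Base offense level for assault: 5.
§1 applies: 5 + 2 = 7.
§2 applies: 7 + 2 = 9.
§4 applies (level before this adjustment is 9 < 12, so +1): 9 + 1 = 10.
§5 applies (level before this adjustment is 10 < 24, so +1): 10 + 1 = 11.
§6 applies: 11 + 2 = 13.
Final offense level: 13.
Criminal history: 18 prior points → Category Extensive (17+).
Level 13 falls in the 6-17 band.
Grid: Level 6-17 × Category Extensive = 41-53 months.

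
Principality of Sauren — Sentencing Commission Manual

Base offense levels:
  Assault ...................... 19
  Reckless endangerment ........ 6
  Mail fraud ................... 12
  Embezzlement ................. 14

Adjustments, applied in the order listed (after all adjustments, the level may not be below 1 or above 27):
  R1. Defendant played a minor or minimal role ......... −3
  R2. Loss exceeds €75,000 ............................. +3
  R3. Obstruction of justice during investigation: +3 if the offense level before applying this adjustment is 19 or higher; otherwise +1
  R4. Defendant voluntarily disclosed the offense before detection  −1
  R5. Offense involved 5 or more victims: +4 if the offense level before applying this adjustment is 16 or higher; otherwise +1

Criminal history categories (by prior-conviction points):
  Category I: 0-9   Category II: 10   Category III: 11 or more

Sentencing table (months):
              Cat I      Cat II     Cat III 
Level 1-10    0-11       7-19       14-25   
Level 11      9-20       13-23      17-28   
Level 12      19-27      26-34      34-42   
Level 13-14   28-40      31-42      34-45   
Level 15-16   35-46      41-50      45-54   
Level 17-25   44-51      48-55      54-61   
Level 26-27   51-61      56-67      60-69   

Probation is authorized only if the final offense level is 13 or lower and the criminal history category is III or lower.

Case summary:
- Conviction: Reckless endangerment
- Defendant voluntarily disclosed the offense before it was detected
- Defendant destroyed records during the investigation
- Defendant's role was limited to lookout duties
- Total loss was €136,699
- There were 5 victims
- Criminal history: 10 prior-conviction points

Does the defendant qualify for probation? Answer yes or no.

Base offense level for reckless endangerment: 6.
R1 applies: 6 − 3 = 3.
R2 applies: 3 + 3 = 6.
R3 applies (level before this adjustment is 6 < 19, so +1): 6 + 1 = 7.
R4 applies: 7 − 1 = 6.
R5 applies (level before this adjustment is 6 < 16, so +1): 6 + 1 = 7.
Final offense level: 7.
Criminal history: 10 prior points → Category II (10).
Level 7 falls in the 1-10 band.
Grid: Level 1-10 × Category II = 7-19 months.
Probation check: level 7 ≤ 13 and category II ≤ III → eligible.

Yes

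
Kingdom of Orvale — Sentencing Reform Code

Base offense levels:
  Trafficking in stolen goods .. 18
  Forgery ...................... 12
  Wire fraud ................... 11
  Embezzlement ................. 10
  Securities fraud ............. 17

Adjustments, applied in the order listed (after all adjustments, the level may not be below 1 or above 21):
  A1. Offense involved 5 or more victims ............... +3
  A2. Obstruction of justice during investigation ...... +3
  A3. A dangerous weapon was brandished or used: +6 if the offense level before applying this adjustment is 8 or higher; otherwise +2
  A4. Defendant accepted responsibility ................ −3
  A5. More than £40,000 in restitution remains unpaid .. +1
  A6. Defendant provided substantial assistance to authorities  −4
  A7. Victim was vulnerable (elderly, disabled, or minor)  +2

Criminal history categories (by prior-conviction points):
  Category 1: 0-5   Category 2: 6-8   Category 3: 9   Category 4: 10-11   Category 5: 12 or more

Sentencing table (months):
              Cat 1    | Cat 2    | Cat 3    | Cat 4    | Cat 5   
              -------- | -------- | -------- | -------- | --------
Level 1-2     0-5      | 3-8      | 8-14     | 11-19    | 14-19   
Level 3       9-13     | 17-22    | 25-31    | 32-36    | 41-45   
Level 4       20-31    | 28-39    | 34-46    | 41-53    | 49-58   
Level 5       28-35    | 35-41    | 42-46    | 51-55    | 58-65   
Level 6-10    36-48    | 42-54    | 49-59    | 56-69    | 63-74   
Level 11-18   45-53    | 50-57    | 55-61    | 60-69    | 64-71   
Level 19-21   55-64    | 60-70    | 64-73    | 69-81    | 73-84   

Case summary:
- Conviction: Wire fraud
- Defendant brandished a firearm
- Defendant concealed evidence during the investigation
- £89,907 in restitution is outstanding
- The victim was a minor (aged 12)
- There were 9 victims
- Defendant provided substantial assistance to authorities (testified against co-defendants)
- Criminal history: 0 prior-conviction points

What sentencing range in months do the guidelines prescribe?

55-64 months

Base offense level for wire fraud: 11.
A1 applies: 11 + 3 = 14.
A2 applies: 14 + 3 = 17.
A3 applies (level before this adjustment is 17 ≥ 8, so +6): 17 + 6 = 23.
A4 does not apply.
A5 applies: 23 + 1 = 24.
A6 applies: 24 − 4 = 20.
A7 applies: 20 + 2 = 22.
Level 22 exceeds the maximum of 21; capped at 21.
Final offense level: 21.
Criminal history: 0 prior points → Category 1 (0-5).
Level 21 falls in the 19-21 band.
Grid: Level 19-21 × Category 1 = 55-64 months.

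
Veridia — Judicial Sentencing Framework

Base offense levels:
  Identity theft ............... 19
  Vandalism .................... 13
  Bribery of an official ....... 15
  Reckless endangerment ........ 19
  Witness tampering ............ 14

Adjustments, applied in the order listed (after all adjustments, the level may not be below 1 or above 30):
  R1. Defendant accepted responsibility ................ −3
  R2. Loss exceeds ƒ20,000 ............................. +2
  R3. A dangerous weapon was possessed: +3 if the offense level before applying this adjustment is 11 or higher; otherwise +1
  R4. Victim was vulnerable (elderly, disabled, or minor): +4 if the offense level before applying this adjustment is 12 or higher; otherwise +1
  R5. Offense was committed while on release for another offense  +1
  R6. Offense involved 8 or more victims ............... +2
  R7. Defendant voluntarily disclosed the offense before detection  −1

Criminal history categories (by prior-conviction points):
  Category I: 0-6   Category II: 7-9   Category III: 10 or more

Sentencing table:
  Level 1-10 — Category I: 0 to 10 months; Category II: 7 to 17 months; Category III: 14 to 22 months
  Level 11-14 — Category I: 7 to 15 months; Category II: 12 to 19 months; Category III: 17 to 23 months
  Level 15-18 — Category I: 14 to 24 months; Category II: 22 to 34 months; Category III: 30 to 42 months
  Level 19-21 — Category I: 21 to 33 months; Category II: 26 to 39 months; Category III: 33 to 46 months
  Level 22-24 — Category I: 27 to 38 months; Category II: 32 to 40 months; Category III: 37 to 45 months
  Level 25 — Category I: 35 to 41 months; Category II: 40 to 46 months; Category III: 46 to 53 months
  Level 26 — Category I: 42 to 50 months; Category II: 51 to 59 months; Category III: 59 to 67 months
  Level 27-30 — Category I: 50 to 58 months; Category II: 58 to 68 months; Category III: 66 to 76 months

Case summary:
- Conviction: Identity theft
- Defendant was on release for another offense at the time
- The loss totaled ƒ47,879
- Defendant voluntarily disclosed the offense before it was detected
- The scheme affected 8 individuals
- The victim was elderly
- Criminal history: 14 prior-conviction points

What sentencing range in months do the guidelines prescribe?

66-76 months

Base offense level for identity theft: 19.
R2 applies: 19 + 2 = 21.
R4 applies (level before this adjustment is 21 ≥ 12, so +4): 21 + 4 = 25.
R5 applies: 25 + 1 = 26.
R6 applies: 26 + 2 = 28.
R7 applies: 28 − 1 = 27.
Final offense level: 27.
Criminal history: 14 prior points → Category III (10+).
Level 27 falls in the 27-30 band.
Grid: Level 27-30 × Category III = 66-76 months.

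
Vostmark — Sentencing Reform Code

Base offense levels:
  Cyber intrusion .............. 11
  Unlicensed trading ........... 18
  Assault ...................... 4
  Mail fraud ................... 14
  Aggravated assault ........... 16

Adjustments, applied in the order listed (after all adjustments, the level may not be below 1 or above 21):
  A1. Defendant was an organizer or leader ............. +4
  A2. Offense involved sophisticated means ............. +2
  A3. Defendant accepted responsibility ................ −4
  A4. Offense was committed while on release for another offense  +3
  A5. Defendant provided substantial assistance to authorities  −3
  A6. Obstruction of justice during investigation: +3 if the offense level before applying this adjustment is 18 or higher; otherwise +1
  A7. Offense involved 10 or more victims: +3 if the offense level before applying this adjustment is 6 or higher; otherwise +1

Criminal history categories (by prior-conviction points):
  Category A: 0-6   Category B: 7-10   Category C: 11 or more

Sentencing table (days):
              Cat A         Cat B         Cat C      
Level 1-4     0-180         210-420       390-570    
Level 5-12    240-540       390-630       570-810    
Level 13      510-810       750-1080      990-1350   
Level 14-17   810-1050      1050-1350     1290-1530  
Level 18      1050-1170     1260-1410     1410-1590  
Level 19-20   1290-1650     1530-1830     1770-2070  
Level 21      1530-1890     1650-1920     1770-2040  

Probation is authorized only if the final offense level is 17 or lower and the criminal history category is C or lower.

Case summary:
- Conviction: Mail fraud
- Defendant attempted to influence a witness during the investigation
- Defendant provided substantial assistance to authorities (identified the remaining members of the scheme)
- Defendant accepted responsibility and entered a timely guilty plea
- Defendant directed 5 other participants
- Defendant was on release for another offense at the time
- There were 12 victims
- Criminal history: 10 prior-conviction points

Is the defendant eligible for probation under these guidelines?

Base offense level for mail fraud: 14.
A1 applies: 14 + 4 = 18.
A2 does not apply.
A3 applies: 18 − 4 = 14.
A4 applies: 14 + 3 = 17.
A5 applies: 17 − 3 = 14.
A6 applies (level before this adjustment is 14 < 18, so +1): 14 + 1 = 15.
A7 applies (level before this adjustment is 15 ≥ 6, so +3): 15 + 3 = 18.
Final offense level: 18.
Criminal history: 10 prior points → Category B (7-10).
Level 18 falls in the 18 band.
Grid: Level 18 × Category B = 1260-1410 days.
Probation check: level 18 > 17 and category B ≤ C → not eligible.

No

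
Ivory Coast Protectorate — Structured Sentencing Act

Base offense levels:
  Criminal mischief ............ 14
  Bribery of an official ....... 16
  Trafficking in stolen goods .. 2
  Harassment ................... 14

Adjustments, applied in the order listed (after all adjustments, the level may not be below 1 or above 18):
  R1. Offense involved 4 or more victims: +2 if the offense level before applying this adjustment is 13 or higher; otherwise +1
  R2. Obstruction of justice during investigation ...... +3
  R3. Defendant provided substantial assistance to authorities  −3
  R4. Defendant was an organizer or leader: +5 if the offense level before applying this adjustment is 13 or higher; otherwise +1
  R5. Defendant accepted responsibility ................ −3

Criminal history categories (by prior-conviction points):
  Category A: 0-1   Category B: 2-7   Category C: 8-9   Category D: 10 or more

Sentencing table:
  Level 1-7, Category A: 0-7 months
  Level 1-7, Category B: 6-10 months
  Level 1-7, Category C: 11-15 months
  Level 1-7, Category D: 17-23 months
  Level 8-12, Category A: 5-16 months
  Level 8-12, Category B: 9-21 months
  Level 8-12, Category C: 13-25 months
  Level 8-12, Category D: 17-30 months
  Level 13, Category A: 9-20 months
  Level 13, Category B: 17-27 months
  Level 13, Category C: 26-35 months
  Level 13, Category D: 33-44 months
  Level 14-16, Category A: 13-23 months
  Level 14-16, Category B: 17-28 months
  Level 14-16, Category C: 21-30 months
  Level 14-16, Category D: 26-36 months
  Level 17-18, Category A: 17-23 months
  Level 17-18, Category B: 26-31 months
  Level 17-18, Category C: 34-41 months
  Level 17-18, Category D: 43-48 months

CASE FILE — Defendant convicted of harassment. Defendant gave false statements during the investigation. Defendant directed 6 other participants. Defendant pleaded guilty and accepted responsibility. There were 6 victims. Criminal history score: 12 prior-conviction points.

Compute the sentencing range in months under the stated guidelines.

Base offense level for harassment: 14.
R1 applies (level before this adjustment is 14 ≥ 13, so +2): 14 + 2 = 16.
R2 applies: 16 + 3 = 19.
R4 applies (level before this adjustment is 19 ≥ 13, so +5): 19 + 5 = 24.
R5 applies: 24 − 3 = 21.
Level 21 exceeds the maximum of 18; capped at 18.
Final offense level: 18.
Criminal history: 12 prior points → Category D (10+).
Level 18 falls in the 17-18 band.
Grid: Level 17-18 × Category D = 43-48 months.

43-48 months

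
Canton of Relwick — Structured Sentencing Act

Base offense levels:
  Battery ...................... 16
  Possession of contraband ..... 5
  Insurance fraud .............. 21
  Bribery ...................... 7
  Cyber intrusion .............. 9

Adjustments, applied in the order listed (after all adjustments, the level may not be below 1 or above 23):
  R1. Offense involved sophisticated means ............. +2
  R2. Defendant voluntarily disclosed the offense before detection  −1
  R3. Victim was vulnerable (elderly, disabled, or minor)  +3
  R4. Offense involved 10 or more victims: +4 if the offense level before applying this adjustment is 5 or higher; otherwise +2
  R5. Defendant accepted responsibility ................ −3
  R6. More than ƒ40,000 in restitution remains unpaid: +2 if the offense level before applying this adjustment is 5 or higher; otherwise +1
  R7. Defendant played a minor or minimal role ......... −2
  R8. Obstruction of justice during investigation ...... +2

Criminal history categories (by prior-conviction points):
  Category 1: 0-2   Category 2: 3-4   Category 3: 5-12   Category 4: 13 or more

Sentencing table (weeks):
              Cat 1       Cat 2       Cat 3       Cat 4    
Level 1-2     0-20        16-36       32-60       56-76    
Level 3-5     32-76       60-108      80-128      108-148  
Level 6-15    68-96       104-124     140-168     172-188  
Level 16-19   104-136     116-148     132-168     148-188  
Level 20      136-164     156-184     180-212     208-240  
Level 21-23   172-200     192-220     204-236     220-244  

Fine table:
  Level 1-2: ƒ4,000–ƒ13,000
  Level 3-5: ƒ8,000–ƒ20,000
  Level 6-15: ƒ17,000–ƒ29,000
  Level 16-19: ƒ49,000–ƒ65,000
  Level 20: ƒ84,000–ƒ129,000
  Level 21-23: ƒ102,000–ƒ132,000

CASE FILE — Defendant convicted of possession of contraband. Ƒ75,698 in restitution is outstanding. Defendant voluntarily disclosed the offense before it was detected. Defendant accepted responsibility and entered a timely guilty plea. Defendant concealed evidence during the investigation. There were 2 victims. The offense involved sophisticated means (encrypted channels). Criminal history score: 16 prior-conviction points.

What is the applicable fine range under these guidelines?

Base offense level for possession of contraband: 5.
R1 applies: 5 + 2 = 7.
R2 applies: 7 − 1 = 6.
R5 applies: 6 − 3 = 3.
R6 applies (level before this adjustment is 3 < 5, so +1): 3 + 1 = 4.
R8 applies: 4 + 2 = 6.
Final offense level: 6.
Level 6 falls in the 6-15 band.
Fine table: Level 6-15 → ƒ17,000–ƒ29,000.

ƒ17,000–ƒ29,000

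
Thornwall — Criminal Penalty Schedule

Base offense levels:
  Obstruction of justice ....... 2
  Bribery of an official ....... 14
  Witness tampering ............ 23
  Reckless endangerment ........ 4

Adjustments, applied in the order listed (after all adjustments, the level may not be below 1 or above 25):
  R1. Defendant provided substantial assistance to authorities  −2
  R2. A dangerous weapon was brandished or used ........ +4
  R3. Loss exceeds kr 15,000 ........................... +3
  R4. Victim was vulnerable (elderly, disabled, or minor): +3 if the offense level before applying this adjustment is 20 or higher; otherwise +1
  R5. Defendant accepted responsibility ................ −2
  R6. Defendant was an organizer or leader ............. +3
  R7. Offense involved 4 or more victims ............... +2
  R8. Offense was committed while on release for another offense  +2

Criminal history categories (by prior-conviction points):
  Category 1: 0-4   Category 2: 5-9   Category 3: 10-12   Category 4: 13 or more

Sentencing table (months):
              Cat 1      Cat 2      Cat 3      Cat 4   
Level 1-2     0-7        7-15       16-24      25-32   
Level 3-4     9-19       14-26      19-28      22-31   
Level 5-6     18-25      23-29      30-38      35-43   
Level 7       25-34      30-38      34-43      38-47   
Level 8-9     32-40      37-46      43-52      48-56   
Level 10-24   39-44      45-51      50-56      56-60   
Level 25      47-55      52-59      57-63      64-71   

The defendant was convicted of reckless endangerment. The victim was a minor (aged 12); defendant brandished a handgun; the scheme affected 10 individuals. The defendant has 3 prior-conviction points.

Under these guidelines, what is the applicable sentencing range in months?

39-44 months

Base offense level for reckless endangerment: 4.
R1 does not apply.
R2 applies: 4 + 4 = 8.
R4 applies (level before this adjustment is 8 < 20, so +1): 8 + 1 = 9.
R7 applies: 9 + 2 = 11.
Final offense level: 11.
Criminal history: 3 prior points → Category 1 (0-4).
Level 11 falls in the 10-24 band.
Grid: Level 10-24 × Category 1 = 39-44 months.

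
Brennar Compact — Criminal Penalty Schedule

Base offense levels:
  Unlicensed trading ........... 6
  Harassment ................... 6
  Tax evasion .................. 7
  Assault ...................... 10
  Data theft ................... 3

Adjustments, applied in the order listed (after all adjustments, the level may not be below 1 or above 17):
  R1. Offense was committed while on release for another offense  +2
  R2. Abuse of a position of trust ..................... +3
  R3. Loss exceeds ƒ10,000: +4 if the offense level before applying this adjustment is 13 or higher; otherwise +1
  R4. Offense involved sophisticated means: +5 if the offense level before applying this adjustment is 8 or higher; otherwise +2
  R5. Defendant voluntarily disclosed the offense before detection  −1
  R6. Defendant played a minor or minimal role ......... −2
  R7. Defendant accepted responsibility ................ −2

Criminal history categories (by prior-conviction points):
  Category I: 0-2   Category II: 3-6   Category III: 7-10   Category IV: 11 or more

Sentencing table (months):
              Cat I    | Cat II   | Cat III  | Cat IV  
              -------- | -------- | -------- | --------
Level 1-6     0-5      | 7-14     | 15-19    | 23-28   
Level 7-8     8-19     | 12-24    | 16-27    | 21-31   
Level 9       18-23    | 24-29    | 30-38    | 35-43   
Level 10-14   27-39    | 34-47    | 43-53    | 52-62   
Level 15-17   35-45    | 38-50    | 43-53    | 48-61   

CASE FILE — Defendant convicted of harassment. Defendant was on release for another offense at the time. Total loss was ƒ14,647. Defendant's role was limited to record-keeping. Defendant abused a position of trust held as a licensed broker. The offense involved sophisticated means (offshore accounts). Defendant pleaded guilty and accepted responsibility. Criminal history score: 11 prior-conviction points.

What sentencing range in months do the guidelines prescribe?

Base offense level for harassment: 6.
R1 applies: 6 + 2 = 8.
R2 applies: 8 + 3 = 11.
R3 applies (level before this adjustment is 11 < 13, so +1): 11 + 1 = 12.
R4 applies (level before this adjustment is 12 ≥ 8, so +5): 12 + 5 = 17.
R6 applies: 17 − 2 = 15.
R7 applies: 15 − 2 = 13.
Final offense level: 13.
Criminal history: 11 prior points → Category IV (11+).
Level 13 falls in the 10-14 band.
Grid: Level 10-14 × Category IV = 52-62 months.

52-62 months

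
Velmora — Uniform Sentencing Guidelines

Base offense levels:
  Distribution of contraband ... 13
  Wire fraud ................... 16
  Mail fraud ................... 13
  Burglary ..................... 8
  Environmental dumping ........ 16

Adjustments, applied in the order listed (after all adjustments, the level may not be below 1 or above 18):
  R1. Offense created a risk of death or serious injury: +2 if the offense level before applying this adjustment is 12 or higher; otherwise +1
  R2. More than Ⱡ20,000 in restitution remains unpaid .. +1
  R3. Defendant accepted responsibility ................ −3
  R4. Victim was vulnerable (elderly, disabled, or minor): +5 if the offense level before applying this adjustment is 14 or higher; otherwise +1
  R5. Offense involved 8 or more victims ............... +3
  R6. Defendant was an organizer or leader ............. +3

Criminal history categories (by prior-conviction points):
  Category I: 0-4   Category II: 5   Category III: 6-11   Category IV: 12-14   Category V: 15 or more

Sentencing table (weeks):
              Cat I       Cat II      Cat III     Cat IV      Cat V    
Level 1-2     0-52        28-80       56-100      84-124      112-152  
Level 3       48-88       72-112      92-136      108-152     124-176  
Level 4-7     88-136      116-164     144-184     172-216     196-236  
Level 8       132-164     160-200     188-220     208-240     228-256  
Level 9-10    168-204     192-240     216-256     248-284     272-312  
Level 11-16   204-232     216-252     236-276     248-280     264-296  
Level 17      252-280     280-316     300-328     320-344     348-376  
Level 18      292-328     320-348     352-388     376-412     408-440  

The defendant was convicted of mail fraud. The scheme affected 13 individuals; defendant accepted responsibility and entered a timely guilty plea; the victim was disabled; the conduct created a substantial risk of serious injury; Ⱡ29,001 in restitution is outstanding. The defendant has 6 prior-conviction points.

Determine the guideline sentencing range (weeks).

300-328 weeks

Base offense level for mail fraud: 13.
R1 applies (level before this adjustment is 13 ≥ 12, so +2): 13 + 2 = 15.
R2 applies: 15 + 1 = 16.
R3 applies: 16 − 3 = 13.
R4 applies (level before this adjustment is 13 < 14, so +1): 13 + 1 = 14.
R5 applies: 14 + 3 = 17.
Final offense level: 17.
Criminal history: 6 prior points → Category III (6-11).
Level 17 falls in the 17 band.
Grid: Level 17 × Category III = 300-328 weeks.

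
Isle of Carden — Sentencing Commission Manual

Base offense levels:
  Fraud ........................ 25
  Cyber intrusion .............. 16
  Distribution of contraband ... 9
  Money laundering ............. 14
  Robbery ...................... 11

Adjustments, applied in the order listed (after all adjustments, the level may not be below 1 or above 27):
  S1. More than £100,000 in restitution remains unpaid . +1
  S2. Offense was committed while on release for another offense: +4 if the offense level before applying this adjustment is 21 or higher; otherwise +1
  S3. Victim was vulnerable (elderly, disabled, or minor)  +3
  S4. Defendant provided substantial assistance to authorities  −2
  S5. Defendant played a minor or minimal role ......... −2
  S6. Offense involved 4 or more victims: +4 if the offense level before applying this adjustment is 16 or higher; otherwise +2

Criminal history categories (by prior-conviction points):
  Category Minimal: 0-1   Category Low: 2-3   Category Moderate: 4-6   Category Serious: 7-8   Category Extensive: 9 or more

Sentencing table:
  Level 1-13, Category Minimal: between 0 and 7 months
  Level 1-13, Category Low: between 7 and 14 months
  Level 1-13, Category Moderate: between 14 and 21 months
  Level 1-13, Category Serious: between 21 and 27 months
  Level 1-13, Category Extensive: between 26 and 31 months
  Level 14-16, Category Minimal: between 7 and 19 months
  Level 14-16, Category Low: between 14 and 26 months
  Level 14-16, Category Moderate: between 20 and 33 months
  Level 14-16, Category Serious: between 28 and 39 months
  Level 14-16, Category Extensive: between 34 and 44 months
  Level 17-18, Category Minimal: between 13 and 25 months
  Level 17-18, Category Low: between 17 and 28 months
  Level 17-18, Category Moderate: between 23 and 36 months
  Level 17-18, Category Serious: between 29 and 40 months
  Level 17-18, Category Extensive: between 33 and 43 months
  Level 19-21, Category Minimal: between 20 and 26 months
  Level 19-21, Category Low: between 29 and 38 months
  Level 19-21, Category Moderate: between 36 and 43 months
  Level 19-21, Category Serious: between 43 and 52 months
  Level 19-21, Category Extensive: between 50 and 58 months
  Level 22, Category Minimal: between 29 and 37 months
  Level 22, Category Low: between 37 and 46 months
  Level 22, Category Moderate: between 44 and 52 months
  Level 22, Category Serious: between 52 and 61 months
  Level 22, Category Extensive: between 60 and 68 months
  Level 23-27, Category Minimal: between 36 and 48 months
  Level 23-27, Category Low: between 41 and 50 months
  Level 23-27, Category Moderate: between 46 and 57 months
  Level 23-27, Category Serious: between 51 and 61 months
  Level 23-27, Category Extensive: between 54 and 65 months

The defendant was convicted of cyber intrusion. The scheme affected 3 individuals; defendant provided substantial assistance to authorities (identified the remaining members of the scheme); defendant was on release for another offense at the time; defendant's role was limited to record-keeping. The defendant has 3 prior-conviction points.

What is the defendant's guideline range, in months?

Base offense level for cyber intrusion: 16.
S1 does not apply.
S2 applies (level before this adjustment is 16 < 21, so +1): 16 + 1 = 17.
S3 does not apply.
S4 applies: 17 − 2 = 15.
S5 applies: 15 − 2 = 13.
Final offense level: 13.
Criminal history: 3 prior points → Category Low (2-3).
Level 13 falls in the 1-13 band.
Grid: Level 1-13 × Category Low = 7-14 months.

7-14 months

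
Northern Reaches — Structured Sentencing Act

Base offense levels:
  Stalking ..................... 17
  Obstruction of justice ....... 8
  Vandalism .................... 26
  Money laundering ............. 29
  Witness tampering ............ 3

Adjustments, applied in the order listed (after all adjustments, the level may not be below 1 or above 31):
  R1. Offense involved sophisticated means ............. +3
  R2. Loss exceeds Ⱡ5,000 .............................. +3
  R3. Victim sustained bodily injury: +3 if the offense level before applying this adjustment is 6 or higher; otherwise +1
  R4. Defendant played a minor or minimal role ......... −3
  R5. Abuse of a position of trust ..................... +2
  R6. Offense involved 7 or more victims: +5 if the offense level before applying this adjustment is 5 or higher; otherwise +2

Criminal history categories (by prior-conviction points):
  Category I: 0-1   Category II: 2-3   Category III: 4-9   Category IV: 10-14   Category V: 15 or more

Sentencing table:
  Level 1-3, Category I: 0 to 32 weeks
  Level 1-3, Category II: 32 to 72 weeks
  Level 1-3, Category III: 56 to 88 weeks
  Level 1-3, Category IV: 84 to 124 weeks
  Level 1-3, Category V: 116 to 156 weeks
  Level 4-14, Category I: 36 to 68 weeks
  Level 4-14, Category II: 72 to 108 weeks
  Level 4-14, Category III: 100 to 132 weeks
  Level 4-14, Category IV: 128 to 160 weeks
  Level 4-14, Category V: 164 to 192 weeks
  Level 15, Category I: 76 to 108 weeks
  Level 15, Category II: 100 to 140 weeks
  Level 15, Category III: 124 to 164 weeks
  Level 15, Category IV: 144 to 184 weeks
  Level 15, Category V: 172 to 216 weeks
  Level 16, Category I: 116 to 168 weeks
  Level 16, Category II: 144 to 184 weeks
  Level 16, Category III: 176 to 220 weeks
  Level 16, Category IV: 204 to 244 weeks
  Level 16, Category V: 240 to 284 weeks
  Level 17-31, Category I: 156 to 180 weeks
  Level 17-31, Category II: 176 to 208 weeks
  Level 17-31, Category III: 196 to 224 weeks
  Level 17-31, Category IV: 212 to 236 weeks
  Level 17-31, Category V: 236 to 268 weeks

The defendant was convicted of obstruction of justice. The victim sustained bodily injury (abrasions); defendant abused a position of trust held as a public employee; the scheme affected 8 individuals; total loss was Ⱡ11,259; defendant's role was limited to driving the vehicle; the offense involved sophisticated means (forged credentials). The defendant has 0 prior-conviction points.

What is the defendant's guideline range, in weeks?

Base offense level for obstruction of justice: 8.
R1 applies: 8 + 3 = 11.
R2 applies: 11 + 3 = 14.
R3 applies (level before this adjustment is 14 ≥ 6, so +3): 14 + 3 = 17.
R4 applies: 17 − 3 = 14.
R5 applies: 14 + 2 = 16.
R6 applies (level before this adjustment is 16 ≥ 5, so +5): 16 + 5 = 21.
Final offense level: 21.
Criminal history: 0 prior points → Category I (0-1).
Level 21 falls in the 17-31 band.
Grid: Level 17-31 × Category I = 156-180 weeks.

156-180 weeks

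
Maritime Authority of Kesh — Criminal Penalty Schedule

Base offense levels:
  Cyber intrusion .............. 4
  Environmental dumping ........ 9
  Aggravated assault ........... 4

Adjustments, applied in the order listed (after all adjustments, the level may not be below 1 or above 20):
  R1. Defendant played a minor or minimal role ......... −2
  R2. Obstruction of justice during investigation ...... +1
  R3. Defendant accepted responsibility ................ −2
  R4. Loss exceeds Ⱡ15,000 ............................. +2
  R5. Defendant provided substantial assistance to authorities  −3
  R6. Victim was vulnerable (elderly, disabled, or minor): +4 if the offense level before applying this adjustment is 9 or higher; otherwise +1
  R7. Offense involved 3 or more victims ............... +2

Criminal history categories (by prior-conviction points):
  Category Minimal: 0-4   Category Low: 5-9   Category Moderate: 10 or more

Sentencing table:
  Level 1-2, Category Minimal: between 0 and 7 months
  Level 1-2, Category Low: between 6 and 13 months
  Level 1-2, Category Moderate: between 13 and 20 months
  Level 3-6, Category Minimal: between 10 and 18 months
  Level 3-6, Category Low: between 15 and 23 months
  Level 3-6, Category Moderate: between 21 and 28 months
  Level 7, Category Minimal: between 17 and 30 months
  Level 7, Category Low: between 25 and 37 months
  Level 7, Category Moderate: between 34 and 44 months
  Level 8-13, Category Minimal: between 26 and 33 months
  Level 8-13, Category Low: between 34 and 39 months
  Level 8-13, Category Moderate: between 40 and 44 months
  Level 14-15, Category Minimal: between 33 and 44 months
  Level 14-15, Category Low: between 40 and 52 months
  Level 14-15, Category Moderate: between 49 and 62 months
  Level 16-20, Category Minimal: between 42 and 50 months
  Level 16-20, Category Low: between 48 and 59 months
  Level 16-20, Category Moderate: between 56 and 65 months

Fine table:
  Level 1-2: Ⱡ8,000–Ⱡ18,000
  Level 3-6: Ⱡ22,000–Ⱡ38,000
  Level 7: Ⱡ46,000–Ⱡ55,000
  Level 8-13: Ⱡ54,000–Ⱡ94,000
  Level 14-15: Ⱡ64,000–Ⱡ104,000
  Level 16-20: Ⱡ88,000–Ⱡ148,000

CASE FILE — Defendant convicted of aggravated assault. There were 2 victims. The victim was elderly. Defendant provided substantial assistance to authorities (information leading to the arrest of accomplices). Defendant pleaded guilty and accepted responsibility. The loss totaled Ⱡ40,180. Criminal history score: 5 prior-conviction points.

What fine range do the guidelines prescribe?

Ⱡ8,000–Ⱡ18,000

Base offense level for aggravated assault: 4.
R1 does not apply.
R2 does not apply.
R3 applies: 4 − 2 = 2.
R4 applies: 2 + 2 = 4.
R5 applies: 4 − 3 = 1.
R6 applies (level before this adjustment is 1 < 9, so +1): 1 + 1 = 2.
Final offense level: 2.
Level 2 falls in the 1-2 band.
Fine table: Level 1-2 → Ⱡ8,000–Ⱡ18,000.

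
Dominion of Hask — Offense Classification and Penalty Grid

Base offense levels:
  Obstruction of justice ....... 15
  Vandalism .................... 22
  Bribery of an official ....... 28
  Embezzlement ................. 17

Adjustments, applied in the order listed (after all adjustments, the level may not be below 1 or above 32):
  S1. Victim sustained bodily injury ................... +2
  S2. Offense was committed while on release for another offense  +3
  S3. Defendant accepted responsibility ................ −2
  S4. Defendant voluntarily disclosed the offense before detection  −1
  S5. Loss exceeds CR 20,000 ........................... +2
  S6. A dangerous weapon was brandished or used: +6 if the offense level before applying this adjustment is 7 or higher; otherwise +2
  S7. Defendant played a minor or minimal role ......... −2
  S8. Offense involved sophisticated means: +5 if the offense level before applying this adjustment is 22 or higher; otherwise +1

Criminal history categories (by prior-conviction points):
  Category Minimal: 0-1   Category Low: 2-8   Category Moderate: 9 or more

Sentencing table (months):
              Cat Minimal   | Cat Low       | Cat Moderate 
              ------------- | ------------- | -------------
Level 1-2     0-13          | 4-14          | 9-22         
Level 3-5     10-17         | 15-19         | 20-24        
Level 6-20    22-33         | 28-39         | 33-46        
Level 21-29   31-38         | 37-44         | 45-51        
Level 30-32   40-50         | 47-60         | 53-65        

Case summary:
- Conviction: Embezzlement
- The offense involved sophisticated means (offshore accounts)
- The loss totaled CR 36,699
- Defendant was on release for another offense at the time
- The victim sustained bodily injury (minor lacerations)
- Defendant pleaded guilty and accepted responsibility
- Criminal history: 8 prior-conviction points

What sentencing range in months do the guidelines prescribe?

37-44 months

Base offense level for embezzlement: 17.
S1 applies: 17 + 2 = 19.
S2 applies: 19 + 3 = 22.
S3 applies: 22 − 2 = 20.
S5 applies: 20 + 2 = 22.
S8 applies (level before this adjustment is 22 ≥ 22, so +5): 22 + 5 = 27.
Final offense level: 27.
Criminal history: 8 prior points → Category Low (2-8).
Level 27 falls in the 21-29 band.
Grid: Level 21-29 × Category Low = 37-44 months.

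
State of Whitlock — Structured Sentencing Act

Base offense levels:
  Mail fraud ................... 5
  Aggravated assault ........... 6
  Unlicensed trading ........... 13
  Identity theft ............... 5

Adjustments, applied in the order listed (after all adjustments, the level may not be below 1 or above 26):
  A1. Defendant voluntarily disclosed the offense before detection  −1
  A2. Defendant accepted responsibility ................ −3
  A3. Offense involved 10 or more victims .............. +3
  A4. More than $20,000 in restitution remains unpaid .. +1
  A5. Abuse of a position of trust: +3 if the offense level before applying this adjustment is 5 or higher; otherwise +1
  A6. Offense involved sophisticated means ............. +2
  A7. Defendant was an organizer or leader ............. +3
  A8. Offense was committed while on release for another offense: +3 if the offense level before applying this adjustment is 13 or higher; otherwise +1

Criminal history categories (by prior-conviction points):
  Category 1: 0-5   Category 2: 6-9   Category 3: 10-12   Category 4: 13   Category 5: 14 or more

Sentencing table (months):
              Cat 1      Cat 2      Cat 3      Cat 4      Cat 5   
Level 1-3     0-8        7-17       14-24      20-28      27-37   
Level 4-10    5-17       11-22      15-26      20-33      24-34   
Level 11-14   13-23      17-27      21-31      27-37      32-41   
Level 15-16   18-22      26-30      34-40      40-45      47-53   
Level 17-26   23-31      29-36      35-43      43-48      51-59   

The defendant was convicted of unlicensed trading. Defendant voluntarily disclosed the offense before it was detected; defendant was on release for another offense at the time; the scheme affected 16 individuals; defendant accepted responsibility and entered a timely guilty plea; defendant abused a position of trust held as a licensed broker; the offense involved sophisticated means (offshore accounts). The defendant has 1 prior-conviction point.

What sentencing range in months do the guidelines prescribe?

Base offense level for unlicensed trading: 13.
A1 applies: 13 − 1 = 12.
A2 applies: 12 − 3 = 9.
A3 applies: 9 + 3 = 12.
A5 applies (level before this adjustment is 12 ≥ 5, so +3): 12 + 3 = 15.
A6 applies: 15 + 2 = 17.
A8 applies (level before this adjustment is 17 ≥ 13, so +3): 17 + 3 = 20.
Final offense level: 20.
Criminal history: 1 prior point → Category 1 (0-5).
Level 20 falls in the 17-26 band.
Grid: Level 17-26 × Category 1 = 23-31 months.

23-31 months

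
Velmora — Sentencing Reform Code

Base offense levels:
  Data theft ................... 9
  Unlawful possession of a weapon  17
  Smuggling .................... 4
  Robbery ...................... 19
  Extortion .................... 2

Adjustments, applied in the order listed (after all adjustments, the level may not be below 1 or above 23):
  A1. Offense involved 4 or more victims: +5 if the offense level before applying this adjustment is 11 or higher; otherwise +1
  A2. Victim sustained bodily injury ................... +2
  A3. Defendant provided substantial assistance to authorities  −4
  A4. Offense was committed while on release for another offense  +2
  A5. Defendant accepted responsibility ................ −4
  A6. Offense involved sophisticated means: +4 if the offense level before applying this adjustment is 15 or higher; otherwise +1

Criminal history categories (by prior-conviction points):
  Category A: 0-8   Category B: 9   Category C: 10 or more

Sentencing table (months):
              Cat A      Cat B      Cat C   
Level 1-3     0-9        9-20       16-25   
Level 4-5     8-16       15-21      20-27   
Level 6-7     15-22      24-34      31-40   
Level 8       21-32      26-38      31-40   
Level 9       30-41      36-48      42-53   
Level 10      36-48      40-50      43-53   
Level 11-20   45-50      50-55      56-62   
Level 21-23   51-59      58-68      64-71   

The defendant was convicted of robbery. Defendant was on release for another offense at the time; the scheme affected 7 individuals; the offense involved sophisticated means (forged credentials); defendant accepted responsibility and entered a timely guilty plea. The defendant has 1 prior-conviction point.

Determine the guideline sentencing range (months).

51-59 months

Base offense level for robbery: 19.
A1 applies (level before this adjustment is 19 ≥ 11, so +5): 19 + 5 = 24.
A2 does not apply.
A3 does not apply.
A4 applies: 24 + 2 = 26.
A5 applies: 26 − 4 = 22.
A6 applies (level before this adjustment is 22 ≥ 15, so +4): 22 + 4 = 26.
Level 26 exceeds the maximum of 23; capped at 23.
Final offense level: 23.
Criminal history: 1 prior point → Category A (0-8).
Level 23 falls in the 21-23 band.
Grid: Level 21-23 × Category A = 51-59 months.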